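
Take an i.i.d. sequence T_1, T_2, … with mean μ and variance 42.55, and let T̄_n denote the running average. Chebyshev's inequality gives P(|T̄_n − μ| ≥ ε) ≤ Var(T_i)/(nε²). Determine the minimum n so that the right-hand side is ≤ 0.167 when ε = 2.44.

Require 42.55/(n·2.44²) ≤ 0.167, i.e. n ≥ 42.55/(0.167·2.44²) = 42.796.
The smallest integer n is 43.

43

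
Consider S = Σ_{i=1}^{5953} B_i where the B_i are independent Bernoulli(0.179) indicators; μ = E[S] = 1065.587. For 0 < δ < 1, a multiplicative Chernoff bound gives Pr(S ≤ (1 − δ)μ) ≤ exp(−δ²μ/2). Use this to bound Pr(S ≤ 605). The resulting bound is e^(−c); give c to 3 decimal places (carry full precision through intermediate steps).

99.542

Write 605 = (1 − δ)μ, so δ = 1 − 605/1065.587 = 0.4322378…
Then the exponent is δ²μ/2 = (μ − 605)²/(2μ) = 99.541560.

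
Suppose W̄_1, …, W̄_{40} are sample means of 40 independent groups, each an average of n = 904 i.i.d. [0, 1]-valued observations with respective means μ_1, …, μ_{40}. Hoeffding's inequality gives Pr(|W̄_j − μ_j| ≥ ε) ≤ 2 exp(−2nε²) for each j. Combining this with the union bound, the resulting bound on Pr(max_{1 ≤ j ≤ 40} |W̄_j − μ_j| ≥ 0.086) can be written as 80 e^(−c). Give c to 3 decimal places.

13.372

Union bound over the 40 events: Pr(max_{1 ≤ j ≤ 40} |W̄_j − μ_j| ≥ 0.086) ≤ 40·2·exp(−2nε²) = 80 exp(−2·904·0.086²).
So c = 2·904·0.086² = 13.3720.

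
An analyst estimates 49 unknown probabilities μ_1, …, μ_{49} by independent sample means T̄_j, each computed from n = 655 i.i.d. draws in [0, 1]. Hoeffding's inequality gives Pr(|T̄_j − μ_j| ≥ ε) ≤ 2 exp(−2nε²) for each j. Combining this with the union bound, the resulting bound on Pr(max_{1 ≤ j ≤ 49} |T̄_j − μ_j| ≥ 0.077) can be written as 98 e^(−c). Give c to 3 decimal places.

7.767

Union bound over the 49 events: Pr(max_{1 ≤ j ≤ 49} |T̄_j − μ_j| ≥ 0.077) ≤ 49·2·exp(−2nε²) = 98 exp(−2·655·0.077²).
So c = 2·655·0.077² = 7.7670.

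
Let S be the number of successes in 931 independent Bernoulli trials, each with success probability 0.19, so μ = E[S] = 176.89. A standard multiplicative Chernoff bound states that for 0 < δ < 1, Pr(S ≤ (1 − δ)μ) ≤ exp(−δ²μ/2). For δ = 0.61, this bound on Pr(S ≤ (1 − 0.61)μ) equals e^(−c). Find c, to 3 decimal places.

c = δ²μ/2 = 0.61²·176.89/2 = 32.9104.

32.910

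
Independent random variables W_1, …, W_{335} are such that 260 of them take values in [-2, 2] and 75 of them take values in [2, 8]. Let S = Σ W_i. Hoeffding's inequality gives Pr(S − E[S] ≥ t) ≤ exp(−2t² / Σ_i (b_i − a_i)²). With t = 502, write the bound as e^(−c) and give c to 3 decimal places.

73.471

Σ(b_i − a_i)² = 260·4² + 75·6² = 6860.
c = 2t² / 6860 = 2·502² / 6860 = 73.4706.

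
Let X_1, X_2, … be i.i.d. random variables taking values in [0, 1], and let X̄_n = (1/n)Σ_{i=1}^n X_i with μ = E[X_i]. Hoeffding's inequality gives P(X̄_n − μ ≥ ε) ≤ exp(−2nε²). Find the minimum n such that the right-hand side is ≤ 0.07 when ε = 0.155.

56

Require exp(−2nε²) ≤ 0.07, i.e. 2nε² ≥ ln(1/0.07) = 2.659260.
So n ≥ 2.659260 / (2·0.155²) = 55.344.
The smallest integer n is 56.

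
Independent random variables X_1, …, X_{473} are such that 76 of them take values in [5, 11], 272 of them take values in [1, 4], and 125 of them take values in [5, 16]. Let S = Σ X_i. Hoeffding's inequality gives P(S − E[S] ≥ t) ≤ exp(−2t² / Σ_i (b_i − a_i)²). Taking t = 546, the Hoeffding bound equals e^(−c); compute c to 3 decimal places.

Σ(b_i − a_i)² = 76·6² + 272·3² + 125·11² = 20309.
c = 2t² / 20309 = 2·546² / 20309 = 29.3580.

29.358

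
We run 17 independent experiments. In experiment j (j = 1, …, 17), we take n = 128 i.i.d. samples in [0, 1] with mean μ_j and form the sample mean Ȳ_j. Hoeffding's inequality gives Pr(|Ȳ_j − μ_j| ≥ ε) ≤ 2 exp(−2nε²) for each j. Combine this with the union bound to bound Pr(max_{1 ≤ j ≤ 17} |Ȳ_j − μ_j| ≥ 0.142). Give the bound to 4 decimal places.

0.1948

Per-experiment Hoeffding bound: 2·exp(−2·128·0.142²) = 2·exp(−5.16198) = 0.011461.
Union bound over 17 events: 17·0.011461 = 0.19483.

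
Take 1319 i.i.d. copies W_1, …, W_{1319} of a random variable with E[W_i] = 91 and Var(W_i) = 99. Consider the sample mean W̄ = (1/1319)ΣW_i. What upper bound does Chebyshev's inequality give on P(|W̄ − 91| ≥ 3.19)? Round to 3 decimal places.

0.007

Var(W̄) = Var(W_i)/n = 99/1319 = 0.075057.
Chebyshev: P(|W̄ − 91| ≥ 3.19) ≤ Var(W̄)/(3.19)² = 99/(1319·3.19²) = 0.0074.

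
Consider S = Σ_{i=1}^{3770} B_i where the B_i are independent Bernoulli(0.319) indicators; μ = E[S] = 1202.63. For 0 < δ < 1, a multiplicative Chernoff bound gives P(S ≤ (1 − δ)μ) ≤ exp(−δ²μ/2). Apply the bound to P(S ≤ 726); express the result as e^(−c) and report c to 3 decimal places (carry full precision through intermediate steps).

Write 726 = (1 − δ)μ, so δ = 1 − 726/1202.63 = 0.3963231…
Then the exponent is δ²μ/2 = (μ − 726)²/(2μ) = 94.449730.

94.450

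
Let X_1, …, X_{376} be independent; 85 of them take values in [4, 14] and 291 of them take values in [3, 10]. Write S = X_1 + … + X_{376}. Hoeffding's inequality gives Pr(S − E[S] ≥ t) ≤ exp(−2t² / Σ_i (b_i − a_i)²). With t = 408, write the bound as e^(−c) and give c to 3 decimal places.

Σ(b_i − a_i)² = 85·10² + 291·7² = 22759.
c = 2t² / 22759 = 2·408² / 22759 = 14.6284.

14.628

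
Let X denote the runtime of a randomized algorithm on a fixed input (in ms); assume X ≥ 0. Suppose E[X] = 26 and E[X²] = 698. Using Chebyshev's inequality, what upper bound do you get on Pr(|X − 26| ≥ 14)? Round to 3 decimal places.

Var(X) = E[X²] − (E[X])² = 698 − 676 = 22.
Chebyshev's inequality: Pr(|X − μ| ≥ t) ≤ Var(X)/t² = 22/196 = 0.1122.

0.112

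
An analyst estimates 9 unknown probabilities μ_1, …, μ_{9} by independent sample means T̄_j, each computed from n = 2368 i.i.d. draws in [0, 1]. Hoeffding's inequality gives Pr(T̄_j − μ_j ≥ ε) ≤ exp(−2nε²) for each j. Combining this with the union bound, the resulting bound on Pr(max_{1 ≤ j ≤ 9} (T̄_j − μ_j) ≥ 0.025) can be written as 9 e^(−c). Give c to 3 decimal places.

2.960

Union bound over the 9 events: Pr(max_{1 ≤ j ≤ 9} (T̄_j − μ_j) ≥ 0.025) ≤ 9·exp(−2nε²) = 9 exp(−2·2368·0.025²).
So c = 2·2368·0.025² = 2.9600.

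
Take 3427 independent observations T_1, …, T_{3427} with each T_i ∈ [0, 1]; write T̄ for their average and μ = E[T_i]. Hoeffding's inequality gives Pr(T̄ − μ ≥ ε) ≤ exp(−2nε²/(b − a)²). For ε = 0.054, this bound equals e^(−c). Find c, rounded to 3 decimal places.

19.986

c = 2nε²/(b − a)² = 2·3427·0.054² / 1² = 19.9863.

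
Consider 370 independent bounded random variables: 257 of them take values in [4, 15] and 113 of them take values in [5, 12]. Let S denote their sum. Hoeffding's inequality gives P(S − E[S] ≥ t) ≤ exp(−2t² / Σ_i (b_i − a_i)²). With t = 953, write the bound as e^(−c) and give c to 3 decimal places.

Σ(b_i − a_i)² = 257·11² + 113·7² = 36634.
c = 2t² / 36634 = 2·953² / 36634 = 49.5828.

49.583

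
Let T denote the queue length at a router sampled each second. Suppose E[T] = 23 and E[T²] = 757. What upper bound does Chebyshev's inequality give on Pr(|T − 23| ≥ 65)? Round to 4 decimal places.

Var(T) = E[T²] − (E[T])² = 757 − 529 = 228.
Chebyshev's inequality: Pr(|T − μ| ≥ t) ≤ Var(T)/t² = 228/4225 = 0.0540.

0.0540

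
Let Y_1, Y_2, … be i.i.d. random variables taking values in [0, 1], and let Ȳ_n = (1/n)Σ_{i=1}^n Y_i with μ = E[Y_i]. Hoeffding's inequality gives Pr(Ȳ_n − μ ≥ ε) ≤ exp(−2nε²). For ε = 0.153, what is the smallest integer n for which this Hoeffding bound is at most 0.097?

50

Require exp(−2nε²) ≤ 0.097, i.e. 2nε² ≥ ln(1/0.097) = 2.333044.
So n ≥ 2.333044 / (2·0.153²) = 49.832.
The smallest integer n is 50.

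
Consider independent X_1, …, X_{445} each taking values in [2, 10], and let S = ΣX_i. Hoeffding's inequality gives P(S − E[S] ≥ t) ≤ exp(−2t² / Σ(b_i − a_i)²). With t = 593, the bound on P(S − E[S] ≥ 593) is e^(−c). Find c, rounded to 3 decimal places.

24.694

Σ(b_i − a_i)² = 445·(8)² = 28480.
c = 2t²/28480 = 2·593²/28480 = 24.6945.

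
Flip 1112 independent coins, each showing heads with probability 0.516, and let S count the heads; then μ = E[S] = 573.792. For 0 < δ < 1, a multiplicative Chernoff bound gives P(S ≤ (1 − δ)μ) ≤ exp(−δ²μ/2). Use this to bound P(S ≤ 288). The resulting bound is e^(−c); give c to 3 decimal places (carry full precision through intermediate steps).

Write 288 = (1 − δ)μ, so δ = 1 − 288/573.792 = 0.498076…
Then the exponent is δ²μ/2 = (μ − 288)²/(2μ) = 71.173062.

71.173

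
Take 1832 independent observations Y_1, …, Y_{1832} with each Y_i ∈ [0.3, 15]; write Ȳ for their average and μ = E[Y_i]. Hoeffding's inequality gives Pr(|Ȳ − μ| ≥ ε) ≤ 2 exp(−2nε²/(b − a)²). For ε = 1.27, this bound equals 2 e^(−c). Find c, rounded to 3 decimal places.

27.348

c = 2nε²/(b − a)² = 2·1832·1.27² / 14.7² = 27.3482.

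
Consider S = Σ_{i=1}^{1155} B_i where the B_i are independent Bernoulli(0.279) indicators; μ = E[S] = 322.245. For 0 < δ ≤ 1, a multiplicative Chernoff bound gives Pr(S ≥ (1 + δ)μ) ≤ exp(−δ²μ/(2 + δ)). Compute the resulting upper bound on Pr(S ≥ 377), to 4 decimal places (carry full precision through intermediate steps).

Write 377 = (1 + δ)μ, so δ = 377/322.245 − 1 = 0.1699173…
Then the exponent is δ²μ/(2 + δ) = (377 − μ)² / (μ·(2 + δ)) = 4.287639.
Bound = exp(−4.287639) = 0.01374.

0.0137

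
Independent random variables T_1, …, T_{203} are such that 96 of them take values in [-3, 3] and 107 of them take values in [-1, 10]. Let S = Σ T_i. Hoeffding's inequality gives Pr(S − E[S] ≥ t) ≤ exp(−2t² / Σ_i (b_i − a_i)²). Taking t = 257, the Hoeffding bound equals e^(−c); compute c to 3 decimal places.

8.053

Σ(b_i − a_i)² = 96·6² + 107·11² = 16403.
c = 2t² / 16403 = 2·257² / 16403 = 8.0533.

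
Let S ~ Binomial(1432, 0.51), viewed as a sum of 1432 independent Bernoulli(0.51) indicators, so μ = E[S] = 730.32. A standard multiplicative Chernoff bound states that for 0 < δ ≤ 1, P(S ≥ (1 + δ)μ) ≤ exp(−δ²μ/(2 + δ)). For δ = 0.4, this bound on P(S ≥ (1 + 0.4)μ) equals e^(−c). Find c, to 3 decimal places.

c = δ²μ/(2 + δ) = 0.4²·730.32/(2 + 0.4) = 48.6880.

48.688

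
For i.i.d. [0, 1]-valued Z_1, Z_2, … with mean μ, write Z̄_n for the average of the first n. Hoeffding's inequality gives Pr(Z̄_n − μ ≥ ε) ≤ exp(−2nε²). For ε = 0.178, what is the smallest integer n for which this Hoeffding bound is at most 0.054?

47

Require exp(−2nε²) ≤ 0.054, i.e. 2nε² ≥ ln(1/0.054) = 2.918771.
So n ≥ 2.918771 / (2·0.178²) = 46.061.
The smallest integer n is 47.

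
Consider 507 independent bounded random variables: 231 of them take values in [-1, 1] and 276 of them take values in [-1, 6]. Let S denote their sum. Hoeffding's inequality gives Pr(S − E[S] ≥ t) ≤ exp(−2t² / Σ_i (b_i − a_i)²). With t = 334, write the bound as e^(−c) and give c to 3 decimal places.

Σ(b_i − a_i)² = 231·2² + 276·7² = 14448.
c = 2t² / 14448 = 2·334² / 14448 = 15.4424.

15.442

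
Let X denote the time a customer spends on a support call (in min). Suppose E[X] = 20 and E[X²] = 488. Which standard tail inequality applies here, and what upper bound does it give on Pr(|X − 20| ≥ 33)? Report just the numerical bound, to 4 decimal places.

The first two moments determine the variance, so Chebyshev's inequality is the sharpest standard bound available.
Var(X) = E[X²] − (E[X])² = 488 − 400 = 88.
Chebyshev's inequality: Pr(|X − μ| ≥ t) ≤ Var(X)/t² = 88/1089 = 0.0808.

0.0808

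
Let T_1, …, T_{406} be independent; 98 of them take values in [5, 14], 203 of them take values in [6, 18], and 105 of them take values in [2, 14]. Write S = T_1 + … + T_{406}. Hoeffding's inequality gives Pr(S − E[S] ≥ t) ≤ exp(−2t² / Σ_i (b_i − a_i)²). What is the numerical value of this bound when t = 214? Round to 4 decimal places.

Σ(b_i − a_i)² = 98·9² + 203·12² + 105·12² = 52290.
Exponent = 2·214² / 52290 = 1.75162.
Bound = exp(−1.75162) = 0.17349.

0.1735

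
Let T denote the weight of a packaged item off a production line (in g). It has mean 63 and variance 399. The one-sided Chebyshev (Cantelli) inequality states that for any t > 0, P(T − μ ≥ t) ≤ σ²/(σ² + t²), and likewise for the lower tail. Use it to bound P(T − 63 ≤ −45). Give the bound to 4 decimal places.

0.1646

Here σ² = 399 and t = 45, so σ² + t² = 2424.
Cantelli's bound: 399/2424 = 0.1646.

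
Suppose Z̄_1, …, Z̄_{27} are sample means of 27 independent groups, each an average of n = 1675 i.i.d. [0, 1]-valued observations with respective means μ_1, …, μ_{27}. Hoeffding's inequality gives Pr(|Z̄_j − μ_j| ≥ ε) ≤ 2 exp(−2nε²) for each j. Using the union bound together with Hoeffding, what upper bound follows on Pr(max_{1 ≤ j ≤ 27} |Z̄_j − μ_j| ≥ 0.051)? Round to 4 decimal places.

0.0089

Per-experiment Hoeffding bound: 2·exp(−2·1675·0.051²) = 2·exp(−8.71335) = 0.00032875.
Union bound over 27 events: 27·0.00032875 = 0.00888.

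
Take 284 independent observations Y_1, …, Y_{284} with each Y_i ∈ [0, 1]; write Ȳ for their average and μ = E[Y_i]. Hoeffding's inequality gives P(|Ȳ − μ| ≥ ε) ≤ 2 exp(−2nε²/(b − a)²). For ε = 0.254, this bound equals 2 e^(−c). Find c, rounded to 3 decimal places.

c = 2nε²/(b − a)² = 2·284·0.254² / 1² = 36.6451.

36.645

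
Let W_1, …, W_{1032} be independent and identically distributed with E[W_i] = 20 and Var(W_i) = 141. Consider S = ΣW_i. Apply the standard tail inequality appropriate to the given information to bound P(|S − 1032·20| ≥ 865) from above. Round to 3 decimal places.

With mean and variance of each term known, Chebyshev's inequality bounds the deviation of the sum (or sample mean).
Var(S) = n·Var(W_i) = 1032·141 = 145512.
Chebyshev: P(|S − 1032·20| ≥ 865) ≤ Var(S)/865² = 145512/748225 = 0.1945.

0.194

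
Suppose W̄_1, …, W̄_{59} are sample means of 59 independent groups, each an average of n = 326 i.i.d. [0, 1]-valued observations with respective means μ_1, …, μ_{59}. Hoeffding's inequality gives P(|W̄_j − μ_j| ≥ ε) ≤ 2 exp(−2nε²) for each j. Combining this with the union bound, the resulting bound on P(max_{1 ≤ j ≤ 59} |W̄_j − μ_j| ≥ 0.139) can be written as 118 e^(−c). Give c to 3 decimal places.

12.597

Union bound over the 59 events: P(max_{1 ≤ j ≤ 59} |W̄_j − μ_j| ≥ 0.139) ≤ 59·2·exp(−2nε²) = 118 exp(−2·326·0.139²).
So c = 2·326·0.139² = 12.5973.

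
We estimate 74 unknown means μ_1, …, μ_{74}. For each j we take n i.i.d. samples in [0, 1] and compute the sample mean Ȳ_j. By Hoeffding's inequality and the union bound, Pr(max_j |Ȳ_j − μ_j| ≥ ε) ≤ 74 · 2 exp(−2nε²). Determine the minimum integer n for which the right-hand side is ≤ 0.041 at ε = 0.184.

Need 2·74·exp(−2nε²) ≤ 0.041, i.e. exp(−2nε²) ≤ 0.041/148.
So 2nε² ≥ ln(148/0.041) = 8.191395.
Hence n ≥ 8.191395/(2·0.184²) = 120.974.
The smallest integer n is 121.

121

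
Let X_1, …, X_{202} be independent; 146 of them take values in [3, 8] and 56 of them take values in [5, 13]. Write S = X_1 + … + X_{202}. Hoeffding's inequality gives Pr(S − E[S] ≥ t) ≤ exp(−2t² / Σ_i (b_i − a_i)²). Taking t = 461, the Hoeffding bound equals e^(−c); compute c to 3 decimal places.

58.756

Σ(b_i − a_i)² = 146·5² + 56·8² = 7234.
c = 2t² / 7234 = 2·461² / 7234 = 58.7562.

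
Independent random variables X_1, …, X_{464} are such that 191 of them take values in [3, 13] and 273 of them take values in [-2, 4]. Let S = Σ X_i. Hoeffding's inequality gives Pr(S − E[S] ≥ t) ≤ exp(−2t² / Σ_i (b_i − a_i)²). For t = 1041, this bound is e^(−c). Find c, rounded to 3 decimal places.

Σ(b_i − a_i)² = 191·10² + 273·6² = 28928.
c = 2t² / 28928 = 2·1041² / 28928 = 74.9226.

74.923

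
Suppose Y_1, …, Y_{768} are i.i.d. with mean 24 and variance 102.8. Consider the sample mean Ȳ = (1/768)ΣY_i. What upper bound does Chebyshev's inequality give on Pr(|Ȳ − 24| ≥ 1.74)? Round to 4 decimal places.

Var(Ȳ) = Var(Y_i)/n = 102.8/768 = 0.13385.
Chebyshev: Pr(|Ȳ − 24| ≥ 1.74) ≤ Var(Ȳ)/(1.74)² = 102.8/(768·1.74²) = 0.0442.

0.0442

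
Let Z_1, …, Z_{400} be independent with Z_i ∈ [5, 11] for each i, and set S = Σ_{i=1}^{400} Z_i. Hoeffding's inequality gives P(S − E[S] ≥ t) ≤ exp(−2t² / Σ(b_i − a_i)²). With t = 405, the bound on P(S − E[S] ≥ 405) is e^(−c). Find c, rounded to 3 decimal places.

Σ(b_i − a_i)² = 400·(6)² = 14400.
c = 2t²/14400 = 2·405²/14400 = 22.7812.

22.781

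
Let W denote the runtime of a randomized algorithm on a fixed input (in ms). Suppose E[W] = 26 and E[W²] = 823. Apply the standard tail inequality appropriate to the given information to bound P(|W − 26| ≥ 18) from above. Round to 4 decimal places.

0.4537

The first two moments determine the variance, so Chebyshev's inequality is the sharpest standard bound available.
Var(W) = E[W²] − (E[W])² = 823 − 676 = 147.
Chebyshev's inequality: P(|W − μ| ≥ t) ≤ Var(W)/t² = 147/324 = 0.4537.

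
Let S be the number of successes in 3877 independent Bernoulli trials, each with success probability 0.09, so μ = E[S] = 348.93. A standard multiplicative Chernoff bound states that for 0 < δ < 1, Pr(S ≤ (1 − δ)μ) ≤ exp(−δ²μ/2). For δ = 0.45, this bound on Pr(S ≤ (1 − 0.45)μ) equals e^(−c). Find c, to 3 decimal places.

35.329

c = δ²μ/2 = 0.45²·348.93/2 = 35.3292.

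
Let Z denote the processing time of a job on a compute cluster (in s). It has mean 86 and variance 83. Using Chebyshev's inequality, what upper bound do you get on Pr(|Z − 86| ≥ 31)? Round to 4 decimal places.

0.0864

Chebyshev: Pr(|Z − μ| ≥ t) ≤ Var(Z)/t².
Bound = 83 / 961 = 0.0864.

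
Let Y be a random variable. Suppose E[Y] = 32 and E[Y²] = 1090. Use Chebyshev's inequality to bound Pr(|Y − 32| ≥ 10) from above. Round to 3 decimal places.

Var(Y) = E[Y²] − (E[Y])² = 1090 − 1024 = 66.
Chebyshev's inequality: Pr(|Y − μ| ≥ t) ≤ Var(Y)/t² = 66/100 = 0.6600.

0.660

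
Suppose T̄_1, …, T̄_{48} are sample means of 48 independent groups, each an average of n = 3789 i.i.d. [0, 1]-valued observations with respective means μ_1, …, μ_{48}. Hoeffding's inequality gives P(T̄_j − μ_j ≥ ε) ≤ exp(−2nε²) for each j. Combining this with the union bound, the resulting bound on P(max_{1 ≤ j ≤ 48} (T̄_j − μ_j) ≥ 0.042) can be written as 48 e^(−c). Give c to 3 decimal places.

Union bound over the 48 events: P(max_{1 ≤ j ≤ 48} (T̄_j − μ_j) ≥ 0.042) ≤ 48·exp(−2nε²) = 48 exp(−2·3789·0.042²).
So c = 2·3789·0.042² = 13.3676.

13.368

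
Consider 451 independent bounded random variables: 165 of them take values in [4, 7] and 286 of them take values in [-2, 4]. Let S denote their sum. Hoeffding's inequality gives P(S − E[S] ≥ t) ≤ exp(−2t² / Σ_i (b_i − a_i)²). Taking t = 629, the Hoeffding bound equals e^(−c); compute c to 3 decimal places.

67.166

Σ(b_i − a_i)² = 165·3² + 286·6² = 11781.
c = 2t² / 11781 = 2·629² / 11781 = 67.1659.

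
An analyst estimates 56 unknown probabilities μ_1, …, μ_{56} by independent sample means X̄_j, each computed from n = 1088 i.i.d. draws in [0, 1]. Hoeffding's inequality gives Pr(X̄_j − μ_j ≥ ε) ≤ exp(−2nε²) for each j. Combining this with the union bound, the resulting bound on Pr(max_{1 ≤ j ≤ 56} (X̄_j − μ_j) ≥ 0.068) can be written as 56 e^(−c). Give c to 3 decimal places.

10.062

Union bound over the 56 events: Pr(max_{1 ≤ j ≤ 56} (X̄_j − μ_j) ≥ 0.068) ≤ 56·exp(−2nε²) = 56 exp(−2·1088·0.068²).
So c = 2·1088·0.068² = 10.0618.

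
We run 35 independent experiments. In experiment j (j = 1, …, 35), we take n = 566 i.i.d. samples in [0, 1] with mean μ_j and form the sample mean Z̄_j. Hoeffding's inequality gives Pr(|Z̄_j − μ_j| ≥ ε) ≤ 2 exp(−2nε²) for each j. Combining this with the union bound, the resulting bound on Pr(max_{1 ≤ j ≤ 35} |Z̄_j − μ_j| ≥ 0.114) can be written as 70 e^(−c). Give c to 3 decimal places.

14.711

Union bound over the 35 events: Pr(max_{1 ≤ j ≤ 35} |Z̄_j − μ_j| ≥ 0.114) ≤ 35·2·exp(−2nε²) = 70 exp(−2·566·0.114²).
So c = 2·566·0.114² = 14.7115.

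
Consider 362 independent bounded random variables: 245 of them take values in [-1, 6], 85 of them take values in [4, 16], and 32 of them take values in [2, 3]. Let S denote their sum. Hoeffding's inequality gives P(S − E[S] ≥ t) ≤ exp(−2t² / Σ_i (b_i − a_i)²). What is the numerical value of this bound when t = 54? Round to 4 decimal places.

Σ(b_i − a_i)² = 245·7² + 85·12² + 32·1² = 24277.
Exponent = 2·54² / 24277 = 0.24023.
Bound = exp(−0.24023) = 0.78645.

0.7864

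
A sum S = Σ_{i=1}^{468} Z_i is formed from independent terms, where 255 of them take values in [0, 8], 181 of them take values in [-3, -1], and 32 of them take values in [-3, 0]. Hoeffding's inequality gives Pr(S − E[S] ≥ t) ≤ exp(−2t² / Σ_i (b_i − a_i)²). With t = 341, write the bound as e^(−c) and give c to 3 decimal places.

13.418

Σ(b_i − a_i)² = 255·8² + 181·2² + 32·3² = 17332.
c = 2t² / 17332 = 2·341² / 17332 = 13.4181.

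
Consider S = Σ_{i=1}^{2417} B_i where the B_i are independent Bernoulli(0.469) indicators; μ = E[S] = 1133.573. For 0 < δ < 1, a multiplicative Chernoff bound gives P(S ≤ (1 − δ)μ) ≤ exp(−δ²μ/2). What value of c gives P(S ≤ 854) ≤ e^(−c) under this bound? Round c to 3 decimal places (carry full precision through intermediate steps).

34.476

Write 854 = (1 − δ)μ, so δ = 1 − 854/1133.573 = 0.2466299…
Then the exponent is δ²μ/2 = (μ − 854)²/(2μ) = 34.475531.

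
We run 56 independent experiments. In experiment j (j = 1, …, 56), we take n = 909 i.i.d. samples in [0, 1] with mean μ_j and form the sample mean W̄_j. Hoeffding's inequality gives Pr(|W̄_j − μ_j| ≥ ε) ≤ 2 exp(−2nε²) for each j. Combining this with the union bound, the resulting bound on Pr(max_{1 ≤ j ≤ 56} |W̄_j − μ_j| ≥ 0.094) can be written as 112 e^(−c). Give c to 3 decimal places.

Union bound over the 56 events: Pr(max_{1 ≤ j ≤ 56} |W̄_j − μ_j| ≥ 0.094) ≤ 56·2·exp(−2nε²) = 112 exp(−2·909·0.094²).
So c = 2·909·0.094² = 16.0638.

16.064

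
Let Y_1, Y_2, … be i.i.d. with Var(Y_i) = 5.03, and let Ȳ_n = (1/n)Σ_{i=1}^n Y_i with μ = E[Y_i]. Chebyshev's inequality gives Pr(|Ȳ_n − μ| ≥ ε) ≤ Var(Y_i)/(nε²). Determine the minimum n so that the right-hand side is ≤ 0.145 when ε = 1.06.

Require 5.03/(n·1.06²) ≤ 0.145, i.e. n ≥ 5.03/(0.145·1.06²) = 30.874.
The smallest integer n is 31.

31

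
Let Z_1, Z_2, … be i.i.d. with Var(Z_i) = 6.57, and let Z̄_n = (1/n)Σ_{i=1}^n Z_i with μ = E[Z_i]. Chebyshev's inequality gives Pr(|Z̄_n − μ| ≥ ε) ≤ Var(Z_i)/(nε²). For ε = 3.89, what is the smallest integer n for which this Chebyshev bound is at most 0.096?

Require 6.57/(n·3.89²) ≤ 0.096, i.e. n ≥ 6.57/(0.096·3.89²) = 4.523.
The smallest integer n is 5.

5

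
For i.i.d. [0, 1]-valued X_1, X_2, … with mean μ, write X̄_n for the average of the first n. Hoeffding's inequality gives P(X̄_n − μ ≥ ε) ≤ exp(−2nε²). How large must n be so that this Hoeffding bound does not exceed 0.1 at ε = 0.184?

Require exp(−2nε²) ≤ 0.1, i.e. 2nε² ≥ ln(1/0.1) = 2.302585.
So n ≥ 2.302585 / (2·0.184²) = 34.006.
The smallest integer n is 35.

35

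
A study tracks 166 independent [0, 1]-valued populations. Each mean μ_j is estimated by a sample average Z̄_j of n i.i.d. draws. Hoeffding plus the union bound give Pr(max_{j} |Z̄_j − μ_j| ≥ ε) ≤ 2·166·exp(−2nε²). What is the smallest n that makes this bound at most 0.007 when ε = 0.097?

573

Need 2·166·exp(−2nε²) ≤ 0.007, i.e. exp(−2nε²) ≤ 0.007/332.
So 2nε² ≥ ln(332/0.007) = 10.766980.
Hence n ≥ 10.766980/(2·0.097²) = 572.164.
The smallest integer n is 573.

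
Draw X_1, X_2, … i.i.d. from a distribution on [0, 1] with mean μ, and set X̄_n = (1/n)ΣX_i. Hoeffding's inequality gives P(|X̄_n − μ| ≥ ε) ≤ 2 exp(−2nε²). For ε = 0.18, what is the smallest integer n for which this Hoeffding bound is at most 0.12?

Require 2·exp(−2nε²) ≤ 0.12, i.e. 2nε² ≥ ln(2/0.12) = 2.813411.
So n ≥ 2.813411 / (2·0.18²) = 43.417.
The smallest integer n is 44.

44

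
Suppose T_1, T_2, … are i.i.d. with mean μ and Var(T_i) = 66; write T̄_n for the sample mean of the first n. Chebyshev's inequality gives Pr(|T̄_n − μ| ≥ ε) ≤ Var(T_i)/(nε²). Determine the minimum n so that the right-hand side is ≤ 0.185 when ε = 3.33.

33

Require 66/(n·3.33²) ≤ 0.185, i.e. n ≥ 66/(0.185·3.33²) = 32.172.
The smallest integer n is 33.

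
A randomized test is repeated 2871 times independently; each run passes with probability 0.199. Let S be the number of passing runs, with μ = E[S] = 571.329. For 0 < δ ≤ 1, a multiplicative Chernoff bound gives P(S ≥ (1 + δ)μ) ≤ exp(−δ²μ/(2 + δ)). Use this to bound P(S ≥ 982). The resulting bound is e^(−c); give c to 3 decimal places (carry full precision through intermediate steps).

Write 982 = (1 + δ)μ, so δ = 982/571.329 − 1 = 0.7187995…
Then the exponent is δ²μ/(2 + δ) = (982 − μ)² / (μ·(2 + δ)) = 108.573696.

108.574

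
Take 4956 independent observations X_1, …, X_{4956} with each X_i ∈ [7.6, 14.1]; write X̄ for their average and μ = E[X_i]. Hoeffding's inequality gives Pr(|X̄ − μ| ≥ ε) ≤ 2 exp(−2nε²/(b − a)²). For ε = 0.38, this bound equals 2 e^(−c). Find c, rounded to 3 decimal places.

33.877

c = 2nε²/(b − a)² = 2·4956·0.38² / 6.5² = 33.8768.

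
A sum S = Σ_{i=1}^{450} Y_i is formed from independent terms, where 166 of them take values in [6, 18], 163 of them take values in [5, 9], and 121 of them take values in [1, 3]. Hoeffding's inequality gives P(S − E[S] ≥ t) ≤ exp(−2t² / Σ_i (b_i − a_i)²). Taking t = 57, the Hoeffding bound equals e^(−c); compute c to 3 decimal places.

Σ(b_i − a_i)² = 166·12² + 163·4² + 121·2² = 26996.
c = 2t² / 26996 = 2·57² / 26996 = 0.2407.

0.241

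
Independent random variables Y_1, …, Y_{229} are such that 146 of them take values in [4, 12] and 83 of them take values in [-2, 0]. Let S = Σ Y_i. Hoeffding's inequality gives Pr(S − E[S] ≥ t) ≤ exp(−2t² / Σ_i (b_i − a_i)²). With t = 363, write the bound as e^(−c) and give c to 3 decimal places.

27.236

Σ(b_i − a_i)² = 146·8² + 83·2² = 9676.
c = 2t² / 9676 = 2·363² / 9676 = 27.2363.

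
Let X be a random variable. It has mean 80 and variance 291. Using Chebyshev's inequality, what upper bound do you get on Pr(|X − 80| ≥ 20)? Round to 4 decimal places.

0.7275

Chebyshev: Pr(|X − μ| ≥ t) ≤ Var(X)/t².
Bound = 291 / 400 = 0.7275.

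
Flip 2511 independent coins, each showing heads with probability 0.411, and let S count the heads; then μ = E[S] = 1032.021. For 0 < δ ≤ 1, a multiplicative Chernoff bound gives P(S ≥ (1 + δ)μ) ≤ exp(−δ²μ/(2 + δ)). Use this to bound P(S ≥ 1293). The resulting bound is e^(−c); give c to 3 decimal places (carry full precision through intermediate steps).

Write 1293 = (1 + δ)μ, so δ = 1293/1032.021 − 1 = 0.2528815…
Then the exponent is δ²μ/(2 + δ) = (1293 − μ)² / (μ·(2 + δ)) = 29.294376.

29.294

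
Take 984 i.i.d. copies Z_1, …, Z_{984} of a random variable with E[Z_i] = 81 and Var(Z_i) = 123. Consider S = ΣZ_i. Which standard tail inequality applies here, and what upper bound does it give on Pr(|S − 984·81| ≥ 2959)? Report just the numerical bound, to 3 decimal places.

With mean and variance of each term known, Chebyshev's inequality bounds the deviation of the sum (or sample mean).
Var(S) = n·Var(Z_i) = 984·123 = 121032.
Chebyshev: Pr(|S − 984·81| ≥ 2959) ≤ Var(S)/2959² = 121032/8755681 = 0.0138.

0.014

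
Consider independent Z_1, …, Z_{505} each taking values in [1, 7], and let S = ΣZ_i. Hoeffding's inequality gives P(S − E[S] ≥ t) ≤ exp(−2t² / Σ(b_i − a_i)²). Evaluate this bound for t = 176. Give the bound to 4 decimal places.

0.0331

Σ(b_i − a_i)² = 505·(6)² = 18180.
Exponent = 2·176²/18180 = 3.4077.
Bound = exp(−3.4077) = 0.03312.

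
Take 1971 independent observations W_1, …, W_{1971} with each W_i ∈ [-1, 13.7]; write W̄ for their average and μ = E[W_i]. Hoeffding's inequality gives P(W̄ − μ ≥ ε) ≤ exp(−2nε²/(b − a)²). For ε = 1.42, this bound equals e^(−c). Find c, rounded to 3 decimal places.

36.784

c = 2nε²/(b − a)² = 2·1971·1.42² / 14.7² = 36.7840.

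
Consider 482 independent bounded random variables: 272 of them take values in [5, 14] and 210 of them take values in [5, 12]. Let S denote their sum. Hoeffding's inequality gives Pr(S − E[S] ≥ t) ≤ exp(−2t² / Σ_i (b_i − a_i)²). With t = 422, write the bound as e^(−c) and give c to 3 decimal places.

Σ(b_i − a_i)² = 272·9² + 210·7² = 32322.
c = 2t² / 32322 = 2·422² / 32322 = 11.0194.

11.019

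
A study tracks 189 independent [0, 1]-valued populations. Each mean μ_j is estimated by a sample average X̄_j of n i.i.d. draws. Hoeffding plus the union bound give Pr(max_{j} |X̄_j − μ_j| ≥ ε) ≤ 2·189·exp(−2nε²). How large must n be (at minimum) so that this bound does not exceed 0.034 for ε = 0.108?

Need 2·189·exp(−2nε²) ≤ 0.034, i.e. exp(−2nε²) ≤ 0.034/378.
So 2nε² ≥ ln(378/0.034) = 9.316289.
Hence n ≥ 9.316289/(2·0.108²) = 399.361.
The smallest integer n is 400.

400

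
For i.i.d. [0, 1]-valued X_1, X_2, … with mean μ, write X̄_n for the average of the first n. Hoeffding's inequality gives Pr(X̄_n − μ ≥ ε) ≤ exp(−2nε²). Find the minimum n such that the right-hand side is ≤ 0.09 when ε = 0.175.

Require exp(−2nε²) ≤ 0.09, i.e. 2nε² ≥ ln(1/0.09) = 2.407946.
So n ≥ 2.407946 / (2·0.175²) = 39.313.
The smallest integer n is 40.

40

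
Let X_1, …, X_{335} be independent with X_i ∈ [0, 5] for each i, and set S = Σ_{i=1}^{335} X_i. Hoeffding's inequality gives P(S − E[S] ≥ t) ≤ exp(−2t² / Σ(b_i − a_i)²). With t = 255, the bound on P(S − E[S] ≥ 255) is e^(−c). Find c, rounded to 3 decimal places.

Σ(b_i − a_i)² = 335·(5)² = 8375.
c = 2t²/8375 = 2·255²/8375 = 15.5284.

15.528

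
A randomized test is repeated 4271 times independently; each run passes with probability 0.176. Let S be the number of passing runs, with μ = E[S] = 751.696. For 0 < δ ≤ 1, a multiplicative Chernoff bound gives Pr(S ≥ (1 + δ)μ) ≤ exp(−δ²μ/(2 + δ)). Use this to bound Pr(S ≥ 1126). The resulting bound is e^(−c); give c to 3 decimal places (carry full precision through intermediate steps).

Write 1126 = (1 + δ)μ, so δ = 1126/751.696 − 1 = 0.497946…
Then the exponent is δ²μ/(2 + δ) = (1126 − μ)² / (μ·(2 + δ)) = 74.614573.

74.615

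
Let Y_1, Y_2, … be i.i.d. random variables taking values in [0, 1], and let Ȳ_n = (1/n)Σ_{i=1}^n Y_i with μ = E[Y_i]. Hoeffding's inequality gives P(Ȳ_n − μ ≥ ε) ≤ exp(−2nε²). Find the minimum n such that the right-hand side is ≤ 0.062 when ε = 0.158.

56

Require exp(−2nε²) ≤ 0.062, i.e. 2nε² ≥ ln(1/0.062) = 2.780621.
So n ≥ 2.780621 / (2·0.158²) = 55.693.
The smallest integer n is 56.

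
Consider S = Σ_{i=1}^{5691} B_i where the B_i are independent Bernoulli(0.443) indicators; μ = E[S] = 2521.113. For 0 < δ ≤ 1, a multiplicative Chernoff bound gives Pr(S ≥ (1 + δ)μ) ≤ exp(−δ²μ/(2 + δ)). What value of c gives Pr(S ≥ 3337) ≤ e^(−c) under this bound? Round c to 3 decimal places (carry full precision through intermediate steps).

113.632

Write 3337 = (1 + δ)μ, so δ = 3337/2521.113 − 1 = 0.3236217…
Then the exponent is δ²μ/(2 + δ) = (3337 − μ)² / (μ·(2 + δ)) = 113.632427.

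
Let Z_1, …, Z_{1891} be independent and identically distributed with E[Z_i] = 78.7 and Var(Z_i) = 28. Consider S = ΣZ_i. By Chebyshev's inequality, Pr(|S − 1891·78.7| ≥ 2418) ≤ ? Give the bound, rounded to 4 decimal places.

0.0091

Var(S) = n·Var(Z_i) = 1891·28 = 52948.
Chebyshev: Pr(|S − 1891·78.7| ≥ 2418) ≤ Var(S)/2418² = 52948/5846724 = 0.0091.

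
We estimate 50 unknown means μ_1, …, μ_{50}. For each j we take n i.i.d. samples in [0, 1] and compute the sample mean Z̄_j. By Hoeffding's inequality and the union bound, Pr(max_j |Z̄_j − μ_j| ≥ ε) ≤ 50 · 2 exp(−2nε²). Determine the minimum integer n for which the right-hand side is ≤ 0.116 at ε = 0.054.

1160

Need 2·50·exp(−2nε²) ≤ 0.116, i.e. exp(−2nε²) ≤ 0.116/100.
So 2nε² ≥ ln(100/0.116) = 6.759335.
Hence n ≥ 6.759335/(2·0.054²) = 1159.008.
The smallest integer n is 1160.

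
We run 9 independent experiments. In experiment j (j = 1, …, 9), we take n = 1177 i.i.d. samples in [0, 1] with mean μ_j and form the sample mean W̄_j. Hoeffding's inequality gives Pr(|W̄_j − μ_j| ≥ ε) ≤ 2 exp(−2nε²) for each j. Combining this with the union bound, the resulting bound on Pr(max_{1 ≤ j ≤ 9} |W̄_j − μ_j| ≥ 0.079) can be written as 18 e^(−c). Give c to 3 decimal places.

Union bound over the 9 events: Pr(max_{1 ≤ j ≤ 9} |W̄_j − μ_j| ≥ 0.079) ≤ 9·2·exp(−2nε²) = 18 exp(−2·1177·0.079²).
So c = 2·1177·0.079² = 14.6913.

14.691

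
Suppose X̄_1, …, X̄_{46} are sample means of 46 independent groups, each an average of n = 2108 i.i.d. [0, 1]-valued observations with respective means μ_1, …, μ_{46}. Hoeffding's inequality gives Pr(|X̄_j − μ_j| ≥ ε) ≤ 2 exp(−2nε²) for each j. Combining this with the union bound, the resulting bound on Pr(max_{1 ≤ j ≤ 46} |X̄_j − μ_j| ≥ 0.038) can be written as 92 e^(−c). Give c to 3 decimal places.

Union bound over the 46 events: Pr(max_{1 ≤ j ≤ 46} |X̄_j − μ_j| ≥ 0.038) ≤ 46·2·exp(−2nε²) = 92 exp(−2·2108·0.038²).
So c = 2·2108·0.038² = 6.0879.

6.088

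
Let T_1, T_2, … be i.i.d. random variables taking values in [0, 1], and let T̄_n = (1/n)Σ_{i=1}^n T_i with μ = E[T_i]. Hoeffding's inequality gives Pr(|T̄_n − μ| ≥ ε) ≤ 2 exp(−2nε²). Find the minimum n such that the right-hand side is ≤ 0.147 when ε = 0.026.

Require 2·exp(−2nε²) ≤ 0.147, i.e. 2nε² ≥ ln(2/0.147) = 2.610470.
So n ≥ 2.610470 / (2·0.026²) = 1930.821.
The smallest integer n is 1931.

1931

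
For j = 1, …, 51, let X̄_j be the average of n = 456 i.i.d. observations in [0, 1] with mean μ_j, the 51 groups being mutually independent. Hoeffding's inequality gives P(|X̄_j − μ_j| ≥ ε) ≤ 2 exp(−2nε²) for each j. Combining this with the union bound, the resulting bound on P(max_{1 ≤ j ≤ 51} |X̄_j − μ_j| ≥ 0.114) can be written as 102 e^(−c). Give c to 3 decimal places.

11.852

Union bound over the 51 events: P(max_{1 ≤ j ≤ 51} |X̄_j − μ_j| ≥ 0.114) ≤ 51·2·exp(−2nε²) = 102 exp(−2·456·0.114²).
So c = 2·456·0.114² = 11.8524.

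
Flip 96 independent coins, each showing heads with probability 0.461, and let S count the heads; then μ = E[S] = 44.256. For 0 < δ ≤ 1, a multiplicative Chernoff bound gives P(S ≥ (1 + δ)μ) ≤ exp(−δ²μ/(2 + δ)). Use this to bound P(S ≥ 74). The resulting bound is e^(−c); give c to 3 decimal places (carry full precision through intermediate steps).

7.481

Write 74 = (1 + δ)μ, so δ = 74/44.256 − 1 = 0.6720897…
Then the exponent is δ²μ/(2 + δ) = (74 − μ)² / (μ·(2 + δ)) = 7.481274.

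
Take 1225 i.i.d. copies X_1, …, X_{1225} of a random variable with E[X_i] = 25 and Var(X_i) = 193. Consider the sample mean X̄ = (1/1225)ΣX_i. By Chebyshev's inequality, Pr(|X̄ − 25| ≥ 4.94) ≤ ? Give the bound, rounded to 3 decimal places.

0.006

Var(X̄) = Var(X_i)/n = 193/1225 = 0.15755.
Chebyshev: Pr(|X̄ − 25| ≥ 4.94) ≤ Var(X̄)/(4.94)² = 193/(1225·4.94²) = 0.0065.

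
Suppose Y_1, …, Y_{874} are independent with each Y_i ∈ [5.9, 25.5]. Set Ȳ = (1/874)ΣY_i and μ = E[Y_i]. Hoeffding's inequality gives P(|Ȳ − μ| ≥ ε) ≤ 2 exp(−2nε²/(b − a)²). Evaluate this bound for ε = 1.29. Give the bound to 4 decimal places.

Exponent: 2nε²/(b − a)² = 2·874·1.29² / 19.6² = 7.57197.
Bound = 2·exp(−7.57197) = 0.00103.

0.0010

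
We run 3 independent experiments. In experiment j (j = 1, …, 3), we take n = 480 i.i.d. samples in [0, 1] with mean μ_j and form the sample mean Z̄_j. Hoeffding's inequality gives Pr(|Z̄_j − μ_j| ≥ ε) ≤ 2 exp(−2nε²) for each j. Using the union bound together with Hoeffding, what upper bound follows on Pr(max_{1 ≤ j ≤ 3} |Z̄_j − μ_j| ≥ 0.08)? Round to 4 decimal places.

Per-experiment Hoeffding bound: 2·exp(−2·480·0.08²) = 2·exp(−6.14400) = 0.0042926.
Union bound over 3 events: 3·0.0042926 = 0.01288.

0.0129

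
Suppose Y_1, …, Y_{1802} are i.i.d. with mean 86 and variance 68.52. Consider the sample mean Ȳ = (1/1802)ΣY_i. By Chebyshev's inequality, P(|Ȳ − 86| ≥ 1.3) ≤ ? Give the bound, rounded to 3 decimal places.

0.022

Var(Ȳ) = Var(Y_i)/n = 68.52/1802 = 0.038024.
Chebyshev: P(|Ȳ − 86| ≥ 1.3) ≤ Var(Ȳ)/(1.3)² = 68.52/(1802·1.3²) = 0.0225.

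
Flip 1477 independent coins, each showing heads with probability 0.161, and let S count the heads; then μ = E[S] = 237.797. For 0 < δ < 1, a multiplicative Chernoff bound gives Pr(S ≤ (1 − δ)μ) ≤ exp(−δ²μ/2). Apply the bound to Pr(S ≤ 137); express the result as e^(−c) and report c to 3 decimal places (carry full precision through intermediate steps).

Write 137 = (1 − δ)μ, so δ = 1 − 137/237.797 = 0.4238784…
Then the exponent is δ²μ/2 = (μ − 137)²/(2μ) = 21.362833.

21.363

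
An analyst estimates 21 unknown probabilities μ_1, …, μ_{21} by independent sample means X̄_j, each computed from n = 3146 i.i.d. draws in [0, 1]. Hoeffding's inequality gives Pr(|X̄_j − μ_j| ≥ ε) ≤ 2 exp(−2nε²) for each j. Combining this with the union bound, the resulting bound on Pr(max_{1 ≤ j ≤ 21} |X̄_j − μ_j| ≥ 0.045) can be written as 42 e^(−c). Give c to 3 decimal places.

Union bound over the 21 events: Pr(max_{1 ≤ j ≤ 21} |X̄_j − μ_j| ≥ 0.045) ≤ 21·2·exp(−2nε²) = 42 exp(−2·3146·0.045²).
So c = 2·3146·0.045² = 12.7413.

12.741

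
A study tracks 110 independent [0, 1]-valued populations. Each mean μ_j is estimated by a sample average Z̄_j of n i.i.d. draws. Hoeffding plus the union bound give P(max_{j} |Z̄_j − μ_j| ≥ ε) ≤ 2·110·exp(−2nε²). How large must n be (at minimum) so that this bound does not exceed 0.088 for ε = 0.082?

Need 2·110·exp(−2nε²) ≤ 0.088, i.e. exp(−2nε²) ≤ 0.088/220.
So 2nε² ≥ ln(220/0.088) = 7.824046.
Hence n ≥ 7.824046/(2·0.082²) = 581.800.
The smallest integer n is 582.

582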